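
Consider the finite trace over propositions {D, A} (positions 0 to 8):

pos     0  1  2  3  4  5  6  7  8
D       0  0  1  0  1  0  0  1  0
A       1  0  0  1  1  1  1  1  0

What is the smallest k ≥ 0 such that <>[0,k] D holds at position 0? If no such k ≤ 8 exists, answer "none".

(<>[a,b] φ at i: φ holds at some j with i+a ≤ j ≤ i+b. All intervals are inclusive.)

Scan j = 0,1,… for D:
  j=0: fails
  j=1: fails
  j=2: holds
First hit at j=2, so smallest k = 2-0 = 2.

2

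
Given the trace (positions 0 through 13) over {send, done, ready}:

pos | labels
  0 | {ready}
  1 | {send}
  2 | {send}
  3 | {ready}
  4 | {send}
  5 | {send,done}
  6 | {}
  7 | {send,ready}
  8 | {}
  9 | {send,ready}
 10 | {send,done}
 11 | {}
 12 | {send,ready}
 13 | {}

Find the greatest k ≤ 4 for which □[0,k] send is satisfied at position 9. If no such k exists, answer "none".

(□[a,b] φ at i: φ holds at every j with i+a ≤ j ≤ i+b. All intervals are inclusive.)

1

send must hold from j=9 onward; find where it first fails.
  j=9: holds
  j=10: holds
  j=11: fails
Holds on [9,10], so largest k = 1.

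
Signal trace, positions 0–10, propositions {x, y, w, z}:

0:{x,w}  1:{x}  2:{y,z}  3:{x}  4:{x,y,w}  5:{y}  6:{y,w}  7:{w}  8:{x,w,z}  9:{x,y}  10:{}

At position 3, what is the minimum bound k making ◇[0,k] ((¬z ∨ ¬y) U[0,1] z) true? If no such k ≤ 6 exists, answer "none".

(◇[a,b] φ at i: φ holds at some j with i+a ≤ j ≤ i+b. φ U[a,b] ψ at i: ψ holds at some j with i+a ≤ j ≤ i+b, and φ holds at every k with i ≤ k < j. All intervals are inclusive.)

4

Scan j = 3,4,… for ((¬z ∨ ¬y) U[0,1] z):
  j=3: fails
  j=4: fails
  j=5: fails
  j=6: fails
  j=7: holds
First hit at j=7, so smallest k = 7-3 = 4.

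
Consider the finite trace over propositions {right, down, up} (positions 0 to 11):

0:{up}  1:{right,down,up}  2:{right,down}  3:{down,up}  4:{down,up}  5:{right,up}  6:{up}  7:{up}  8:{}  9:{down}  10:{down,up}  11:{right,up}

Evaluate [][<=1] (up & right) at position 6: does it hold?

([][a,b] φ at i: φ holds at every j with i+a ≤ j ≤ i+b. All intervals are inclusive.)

Check (up & right) at every j in [6,7]:
  j=6: false
  j=7: false
Fails at j=6 → formula fails.

Does not hold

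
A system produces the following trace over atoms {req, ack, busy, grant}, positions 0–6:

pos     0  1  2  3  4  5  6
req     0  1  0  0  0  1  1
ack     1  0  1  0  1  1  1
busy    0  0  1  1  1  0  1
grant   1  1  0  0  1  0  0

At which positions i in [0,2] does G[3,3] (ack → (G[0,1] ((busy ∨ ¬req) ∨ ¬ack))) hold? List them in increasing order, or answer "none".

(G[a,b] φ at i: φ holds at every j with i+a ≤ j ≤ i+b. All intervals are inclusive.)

Evaluate at each i in [0,2]:
  i=0: ✓ (all of [3,3])
  i=1: ✗ (fails at j=4)
  i=2: ✗ (fails at j=5)

0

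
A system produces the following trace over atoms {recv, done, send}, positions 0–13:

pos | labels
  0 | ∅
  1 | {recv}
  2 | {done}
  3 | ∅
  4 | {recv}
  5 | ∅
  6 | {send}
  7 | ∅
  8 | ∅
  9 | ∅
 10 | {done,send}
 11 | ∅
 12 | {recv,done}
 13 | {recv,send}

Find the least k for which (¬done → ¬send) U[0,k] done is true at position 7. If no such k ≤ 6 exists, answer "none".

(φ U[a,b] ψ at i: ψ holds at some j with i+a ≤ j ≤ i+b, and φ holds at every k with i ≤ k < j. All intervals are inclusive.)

3

Need earliest j ≥ 7 with done, and (¬done → ¬send) at every k in [7,j-1].
  j=7: rhs fails.
  j=8: rhs fails.
  j=9: rhs fails.
  j=10: rhs holds; lhs holds on [7,9]. k = 3.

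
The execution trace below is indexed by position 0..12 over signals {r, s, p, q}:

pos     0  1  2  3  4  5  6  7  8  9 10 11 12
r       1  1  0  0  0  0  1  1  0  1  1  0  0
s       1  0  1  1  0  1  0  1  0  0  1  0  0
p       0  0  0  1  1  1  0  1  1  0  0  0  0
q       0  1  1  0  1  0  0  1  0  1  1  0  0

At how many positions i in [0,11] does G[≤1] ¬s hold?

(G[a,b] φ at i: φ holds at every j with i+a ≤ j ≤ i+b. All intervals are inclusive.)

Evaluate at each i in [0,11]:
  i=0: ✗ (fails at j=0)
  i=1: ✗ (fails at j=2)
  i=2: ✗ (fails at j=2)
  i=3: ✗ (fails at j=3)
  i=4: ✗ (fails at j=5)
  i=5: ✗ (fails at j=5)
  i=6: ✗ (fails at j=7)
  i=7: ✗ (fails at j=7)
  i=8: ✓ (all of [8,9])
  i=9: ✗ (fails at j=10)
  i=10: ✗ (fails at j=10)
  i=11: ✓ (all of [11,12])
Positions where it holds: {8, 11} → 2.

2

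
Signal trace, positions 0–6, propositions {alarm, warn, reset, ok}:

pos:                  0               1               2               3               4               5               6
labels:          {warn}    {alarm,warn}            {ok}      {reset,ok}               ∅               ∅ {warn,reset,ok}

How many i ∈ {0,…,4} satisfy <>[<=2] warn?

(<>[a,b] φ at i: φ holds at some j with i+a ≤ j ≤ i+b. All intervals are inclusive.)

3

Evaluate at each i in [0,4]:
  i=0: ✓ (witness j=0)
  i=1: ✓ (witness j=1)
  i=2: ✗ (none in [2,4])
  i=3: ✗ (none in [3,5])
  i=4: ✓ (witness j=6)
Positions where it holds: {0, 1, 4} → 3.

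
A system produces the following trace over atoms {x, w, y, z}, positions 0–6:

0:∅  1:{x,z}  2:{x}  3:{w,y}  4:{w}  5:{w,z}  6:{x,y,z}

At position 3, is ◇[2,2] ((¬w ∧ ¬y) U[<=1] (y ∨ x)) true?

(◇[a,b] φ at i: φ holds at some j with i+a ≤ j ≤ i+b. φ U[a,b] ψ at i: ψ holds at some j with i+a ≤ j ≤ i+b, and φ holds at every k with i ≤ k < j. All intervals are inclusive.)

Check ((¬w ∧ ¬y) U[<=1] (y ∨ x)) at each j in [5,5]:
  j=5: fails
No position in the window satisfies it → formula fails.

No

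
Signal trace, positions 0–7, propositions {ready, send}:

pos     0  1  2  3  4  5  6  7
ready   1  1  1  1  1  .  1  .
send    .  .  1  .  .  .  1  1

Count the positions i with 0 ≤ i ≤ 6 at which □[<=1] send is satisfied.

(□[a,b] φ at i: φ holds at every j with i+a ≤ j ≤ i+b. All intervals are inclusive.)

Evaluate at each i in [0,6]:
  i=0: ✗ (fails at j=0)
  i=1: ✗ (fails at j=1)
  i=2: ✗ (fails at j=3)
  i=3: ✗ (fails at j=3)
  i=4: ✗ (fails at j=4)
  i=5: ✗ (fails at j=5)
  i=6: ✓ (all of [6,7])
Positions where it holds: {6} → 1.

1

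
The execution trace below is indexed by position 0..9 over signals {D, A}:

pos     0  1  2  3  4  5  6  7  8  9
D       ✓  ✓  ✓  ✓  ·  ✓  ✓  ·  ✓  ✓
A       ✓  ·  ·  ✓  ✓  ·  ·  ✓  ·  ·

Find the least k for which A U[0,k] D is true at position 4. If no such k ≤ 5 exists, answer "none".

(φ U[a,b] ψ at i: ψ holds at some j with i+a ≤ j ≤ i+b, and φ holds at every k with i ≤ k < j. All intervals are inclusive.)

1

Need earliest j ≥ 4 with D, and A at every k in [4,j-1].
  j=4: rhs fails.
  j=5: rhs holds; lhs holds on [4,4]. k = 1.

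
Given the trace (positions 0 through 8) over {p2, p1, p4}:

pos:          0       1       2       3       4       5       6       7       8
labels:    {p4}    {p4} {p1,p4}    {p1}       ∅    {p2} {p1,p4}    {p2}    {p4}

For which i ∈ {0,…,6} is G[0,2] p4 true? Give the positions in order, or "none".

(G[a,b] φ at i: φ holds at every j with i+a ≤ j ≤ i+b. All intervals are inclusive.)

0

Evaluate at each i in [0,6]:
  i=0: ✓ (all of [0,2])
  i=1: ✗ (fails at j=3)
  i=2: ✗ (fails at j=3)
  i=3: ✗ (fails at j=3)
  i=4: ✗ (fails at j=4)
  i=5: ✗ (fails at j=5)
  i=6: ✗ (fails at j=7)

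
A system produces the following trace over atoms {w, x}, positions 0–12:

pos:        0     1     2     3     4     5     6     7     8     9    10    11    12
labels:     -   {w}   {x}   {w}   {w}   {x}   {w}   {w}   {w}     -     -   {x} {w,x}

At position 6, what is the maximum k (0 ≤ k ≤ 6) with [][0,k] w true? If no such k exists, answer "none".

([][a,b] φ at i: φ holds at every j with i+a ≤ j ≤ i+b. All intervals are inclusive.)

2

w must hold from j=6 onward; find where it first fails.
  j=6: holds
  j=7: holds
  j=8: holds
  j=9: fails
Holds on [6,8], so largest k = 2.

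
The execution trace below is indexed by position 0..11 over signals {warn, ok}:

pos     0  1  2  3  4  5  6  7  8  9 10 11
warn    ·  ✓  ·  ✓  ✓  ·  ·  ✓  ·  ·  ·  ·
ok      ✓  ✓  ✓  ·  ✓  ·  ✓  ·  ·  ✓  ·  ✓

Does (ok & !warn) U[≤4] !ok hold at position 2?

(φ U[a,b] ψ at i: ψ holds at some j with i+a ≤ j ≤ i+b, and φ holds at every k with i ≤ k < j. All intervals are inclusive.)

Yes

Need some j in [2,6] with !ok, and (ok & !warn) at every k in [2,j-1].
  j=2: !ok false.
  j=3: !ok holds; (ok & !warn) holds at every k in [2,2] → satisfied.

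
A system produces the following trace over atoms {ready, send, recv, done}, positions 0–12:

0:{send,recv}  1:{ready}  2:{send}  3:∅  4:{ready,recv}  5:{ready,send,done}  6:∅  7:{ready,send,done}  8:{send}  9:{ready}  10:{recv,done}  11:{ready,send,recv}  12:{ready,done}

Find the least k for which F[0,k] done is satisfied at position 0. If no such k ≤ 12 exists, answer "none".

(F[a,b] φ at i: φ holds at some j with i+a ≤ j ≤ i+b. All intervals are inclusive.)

Scan j = 0,1,… for done:
  j=0: fails
  j=1: fails
  j=2: fails
  j=3: fails
  j=4: fails
  j=5: holds
First hit at j=5, so smallest k = 5-0 = 5.

5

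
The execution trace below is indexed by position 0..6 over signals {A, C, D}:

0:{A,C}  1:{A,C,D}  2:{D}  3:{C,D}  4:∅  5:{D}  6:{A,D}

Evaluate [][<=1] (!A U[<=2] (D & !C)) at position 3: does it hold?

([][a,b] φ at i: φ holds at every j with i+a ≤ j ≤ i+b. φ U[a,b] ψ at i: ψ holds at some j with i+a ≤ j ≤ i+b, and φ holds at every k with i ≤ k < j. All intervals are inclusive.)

Check (!A U[<=2] (D & !C)) at every j in [3,4]:
  j=3: holds
  j=4: holds
All positions satisfy it → formula holds.

Yes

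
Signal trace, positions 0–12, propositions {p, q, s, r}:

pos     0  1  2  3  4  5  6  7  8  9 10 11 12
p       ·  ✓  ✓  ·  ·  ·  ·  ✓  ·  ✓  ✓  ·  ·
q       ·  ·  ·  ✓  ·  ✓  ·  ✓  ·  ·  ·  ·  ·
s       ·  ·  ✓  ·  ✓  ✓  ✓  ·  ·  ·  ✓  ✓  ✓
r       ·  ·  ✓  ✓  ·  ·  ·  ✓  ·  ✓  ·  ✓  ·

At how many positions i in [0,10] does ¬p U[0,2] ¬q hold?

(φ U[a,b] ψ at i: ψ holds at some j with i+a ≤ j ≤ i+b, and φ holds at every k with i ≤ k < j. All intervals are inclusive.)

10

Evaluate at each i in [0,10]:
  i=0: ✓ (rhs at j=0)
  i=1: ✓ (rhs at j=1)
  i=2: ✓ (rhs at j=2)
  i=3: ✓ (rhs at j=4; lhs holds on [3,3])
  i=4: ✓ (rhs at j=4)
  i=5: ✓ (rhs at j=6; lhs holds on [5,5])
  i=6: ✓ (rhs at j=6)
  i=7: ✗ (lhs fails at k=7 before rhs at j=8)
  i=8: ✓ (rhs at j=8)
  i=9: ✓ (rhs at j=9)
  i=10: ✓ (rhs at j=10)
Positions where it holds: {0, 1, 2, 3, 4, 5, 6, 8, 9, 10} → 10.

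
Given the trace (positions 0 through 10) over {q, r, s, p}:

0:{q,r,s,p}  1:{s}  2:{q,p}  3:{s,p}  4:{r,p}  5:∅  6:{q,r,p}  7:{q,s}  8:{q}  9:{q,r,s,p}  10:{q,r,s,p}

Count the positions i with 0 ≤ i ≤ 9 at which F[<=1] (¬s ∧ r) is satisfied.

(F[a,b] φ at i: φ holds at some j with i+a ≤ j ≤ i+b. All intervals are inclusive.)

Evaluate at each i in [0,9]:
  i=0: ✗ (none in [0,1])
  i=1: ✗ (none in [1,2])
  i=2: ✗ (none in [2,3])
  i=3: ✓ (witness j=4)
  i=4: ✓ (witness j=4)
  i=5: ✓ (witness j=6)
  i=6: ✓ (witness j=6)
  i=7: ✗ (none in [7,8])
  i=8: ✗ (none in [8,9])
  i=9: ✗ (none in [9,10])
Positions where it holds: {3, 4, 5, 6} → 4.

4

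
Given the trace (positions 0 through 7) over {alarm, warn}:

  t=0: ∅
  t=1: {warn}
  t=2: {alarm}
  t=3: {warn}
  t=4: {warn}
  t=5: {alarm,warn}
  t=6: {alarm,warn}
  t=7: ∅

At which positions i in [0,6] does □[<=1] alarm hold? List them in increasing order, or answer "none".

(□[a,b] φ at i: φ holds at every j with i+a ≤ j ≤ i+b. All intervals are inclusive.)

5

Evaluate at each i in [0,6]:
  i=0: ✗ (fails at j=0)
  i=1: ✗ (fails at j=1)
  i=2: ✗ (fails at j=3)
  i=3: ✗ (fails at j=3)
  i=4: ✗ (fails at j=4)
  i=5: ✓ (all of [5,6])
  i=6: ✗ (fails at j=7)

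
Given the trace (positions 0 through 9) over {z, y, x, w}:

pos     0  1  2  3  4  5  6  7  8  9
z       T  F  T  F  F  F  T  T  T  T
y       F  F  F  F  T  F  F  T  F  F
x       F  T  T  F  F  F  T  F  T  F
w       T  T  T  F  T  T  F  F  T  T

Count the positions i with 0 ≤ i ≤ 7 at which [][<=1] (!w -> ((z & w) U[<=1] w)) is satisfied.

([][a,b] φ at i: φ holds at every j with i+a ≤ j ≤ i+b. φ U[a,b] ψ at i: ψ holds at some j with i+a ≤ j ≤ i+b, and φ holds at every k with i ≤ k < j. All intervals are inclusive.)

Evaluate at each i in [0,7]:
  i=0: ✓ (all of [0,1])
  i=1: ✓ (all of [1,2])
  i=2: ✗ (fails at j=3)
  i=3: ✗ (fails at j=3)
  i=4: ✓ (all of [4,5])
  i=5: ✗ (fails at j=6)
  i=6: ✗ (fails at j=6)
  i=7: ✗ (fails at j=7)
Positions where it holds: {0, 1, 4} → 3.

3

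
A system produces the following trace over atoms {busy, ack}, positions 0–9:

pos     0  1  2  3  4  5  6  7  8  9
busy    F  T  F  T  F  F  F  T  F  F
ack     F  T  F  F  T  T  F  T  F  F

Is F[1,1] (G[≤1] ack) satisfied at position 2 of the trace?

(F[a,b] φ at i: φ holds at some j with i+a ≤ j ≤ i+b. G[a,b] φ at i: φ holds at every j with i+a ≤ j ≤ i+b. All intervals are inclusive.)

False

Check G[≤1] ack at each j in [3,3]:
  j=3: fails at 3
No position in the window satisfies it → formula fails.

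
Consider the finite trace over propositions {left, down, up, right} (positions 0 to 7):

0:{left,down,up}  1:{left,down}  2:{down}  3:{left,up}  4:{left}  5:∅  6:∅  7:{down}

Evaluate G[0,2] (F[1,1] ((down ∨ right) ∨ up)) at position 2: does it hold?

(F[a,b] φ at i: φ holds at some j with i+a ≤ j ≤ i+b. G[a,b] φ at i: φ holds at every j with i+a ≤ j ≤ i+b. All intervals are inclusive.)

Check F[1,1] ((down ∨ right) ∨ up) at every j in [2,4]:
  j=2: holds (witness at 3)
  j=3: fails (none in [4,4])
  j=4: fails (none in [5,5])
Fails at j=3 → formula fails.

False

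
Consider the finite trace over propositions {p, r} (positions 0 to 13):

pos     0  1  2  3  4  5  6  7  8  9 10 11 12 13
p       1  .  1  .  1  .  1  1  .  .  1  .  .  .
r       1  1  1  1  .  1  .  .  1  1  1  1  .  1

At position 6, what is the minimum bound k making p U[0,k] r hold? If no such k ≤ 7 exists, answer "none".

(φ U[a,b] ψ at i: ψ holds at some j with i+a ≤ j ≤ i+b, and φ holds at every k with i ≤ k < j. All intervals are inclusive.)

2

Need earliest j ≥ 6 with r, and p at every k in [6,j-1].
  j=6: rhs fails.
  j=7: rhs fails.
  j=8: rhs holds; lhs holds on [6,7]. k = 2.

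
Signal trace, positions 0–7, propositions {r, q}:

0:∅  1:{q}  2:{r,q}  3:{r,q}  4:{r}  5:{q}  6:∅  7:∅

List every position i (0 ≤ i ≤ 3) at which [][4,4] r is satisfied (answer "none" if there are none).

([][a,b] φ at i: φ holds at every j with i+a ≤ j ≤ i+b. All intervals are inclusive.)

Evaluate at each i in [0,3]:
  i=0: ✓ (all of [4,4])
  i=1: ✗ (fails at j=5)
  i=2: ✗ (fails at j=6)
  i=3: ✗ (fails at j=7)

0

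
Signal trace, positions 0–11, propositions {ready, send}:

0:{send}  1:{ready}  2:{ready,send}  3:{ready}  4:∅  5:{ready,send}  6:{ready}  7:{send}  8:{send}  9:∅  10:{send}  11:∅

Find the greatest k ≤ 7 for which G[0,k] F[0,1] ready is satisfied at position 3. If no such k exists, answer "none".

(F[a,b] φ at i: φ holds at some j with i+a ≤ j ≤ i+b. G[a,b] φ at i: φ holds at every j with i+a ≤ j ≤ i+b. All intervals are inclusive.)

3

F[0,1] ready must hold from j=3 onward; find where it first fails.
  j=3: holds
  j=4: holds
  j=5: holds
  j=6: holds
  j=7: fails
Holds on [3,6], so largest k = 3.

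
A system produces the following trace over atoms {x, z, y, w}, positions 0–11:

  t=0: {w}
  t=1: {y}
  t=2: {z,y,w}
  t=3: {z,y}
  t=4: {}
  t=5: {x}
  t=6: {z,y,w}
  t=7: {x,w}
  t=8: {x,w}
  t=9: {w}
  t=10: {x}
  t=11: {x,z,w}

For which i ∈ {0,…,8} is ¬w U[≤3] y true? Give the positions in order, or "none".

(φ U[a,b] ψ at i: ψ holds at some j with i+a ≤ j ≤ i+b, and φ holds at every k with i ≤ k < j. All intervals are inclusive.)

1, 2, 3, 4, 5, 6

Evaluate at each i in [0,8]:
  i=0: ✗ (lhs fails at k=0 before rhs at j=1)
  i=1: ✓ (rhs at j=1)
  i=2: ✓ (rhs at j=2)
  i=3: ✓ (rhs at j=3)
  i=4: ✓ (rhs at j=6; lhs holds on [4,5])
  i=5: ✓ (rhs at j=6; lhs holds on [5,5])
  i=6: ✓ (rhs at j=6)
  i=7: ✗ (no rhs in [7,10])
  i=8: ✗ (no rhs in [8,11])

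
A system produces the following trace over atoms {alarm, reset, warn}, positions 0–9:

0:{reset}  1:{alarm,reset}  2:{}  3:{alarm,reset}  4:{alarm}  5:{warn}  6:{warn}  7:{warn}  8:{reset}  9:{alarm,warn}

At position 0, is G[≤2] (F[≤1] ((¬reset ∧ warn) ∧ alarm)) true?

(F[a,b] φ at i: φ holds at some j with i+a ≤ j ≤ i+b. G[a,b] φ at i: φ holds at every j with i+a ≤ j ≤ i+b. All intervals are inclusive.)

Check F[≤1] ((¬reset ∧ warn) ∧ alarm) at every j in [0,2]:
  j=0: fails (none in [0,1])
  j=1: fails (none in [1,2])
  j=2: fails (none in [2,3])
Fails at j=0 → formula fails.

Does not hold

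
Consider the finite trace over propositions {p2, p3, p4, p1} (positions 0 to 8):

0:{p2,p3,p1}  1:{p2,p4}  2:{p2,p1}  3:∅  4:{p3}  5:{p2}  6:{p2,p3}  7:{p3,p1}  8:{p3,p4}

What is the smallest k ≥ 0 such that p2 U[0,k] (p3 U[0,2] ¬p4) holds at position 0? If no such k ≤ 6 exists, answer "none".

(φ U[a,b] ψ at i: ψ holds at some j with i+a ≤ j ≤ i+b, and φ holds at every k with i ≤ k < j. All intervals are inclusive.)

Need earliest j ≥ 0 with (p3 U[0,2] ¬p4), and p2 at every k in [0,j-1].
  j=0: rhs holds (empty prefix). k = 0.

0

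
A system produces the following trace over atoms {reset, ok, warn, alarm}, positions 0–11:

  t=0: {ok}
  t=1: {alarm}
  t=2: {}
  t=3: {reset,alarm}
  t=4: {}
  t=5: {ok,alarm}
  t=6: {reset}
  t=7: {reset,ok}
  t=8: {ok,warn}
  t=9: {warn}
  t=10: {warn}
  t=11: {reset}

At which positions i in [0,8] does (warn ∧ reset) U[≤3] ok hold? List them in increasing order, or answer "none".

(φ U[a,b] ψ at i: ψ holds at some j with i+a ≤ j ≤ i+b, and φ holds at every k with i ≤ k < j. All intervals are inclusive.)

Evaluate at each i in [0,8]:
  i=0: ✓ (rhs at j=0)
  i=1: ✗ (no rhs in [1,4])
  i=2: ✗ (lhs fails at k=2 before rhs at j=5)
  i=3: ✗ (lhs fails at k=3 before rhs at j=5)
  i=4: ✗ (lhs fails at k=4 before rhs at j=5)
  i=5: ✓ (rhs at j=5)
  i=6: ✗ (lhs fails at k=6 before rhs at j=7)
  i=7: ✓ (rhs at j=7)
  i=8: ✓ (rhs at j=8)

0, 5, 7, 8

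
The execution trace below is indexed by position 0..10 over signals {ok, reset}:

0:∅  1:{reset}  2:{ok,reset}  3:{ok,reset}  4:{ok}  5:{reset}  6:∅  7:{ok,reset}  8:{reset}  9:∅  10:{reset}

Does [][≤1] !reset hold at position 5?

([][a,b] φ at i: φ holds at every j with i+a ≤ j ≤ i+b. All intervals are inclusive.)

Check !reset at every j in [5,6]:
  j=5: false
  j=6: true
Fails at j=5 → formula fails.

False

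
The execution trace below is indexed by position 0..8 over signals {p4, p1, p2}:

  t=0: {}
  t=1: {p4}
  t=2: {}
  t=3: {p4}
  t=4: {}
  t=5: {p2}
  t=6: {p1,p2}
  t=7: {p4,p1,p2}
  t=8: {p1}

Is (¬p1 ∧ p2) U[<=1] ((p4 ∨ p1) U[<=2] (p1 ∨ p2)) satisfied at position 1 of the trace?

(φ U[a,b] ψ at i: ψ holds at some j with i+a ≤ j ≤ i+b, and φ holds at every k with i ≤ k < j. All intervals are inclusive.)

False

Need some j in [1,2] with ((p4 ∨ p1) U[<=2] (p1 ∨ p2)), and (¬p1 ∧ p2) at every k in [1,j-1].
  j=1: ((p4 ∨ p1) U[<=2] (p1 ∨ p2)) — fails.
  j=2: ((p4 ∨ p1) U[<=2] (p1 ∨ p2)) — fails.
No j in the window works → until fails.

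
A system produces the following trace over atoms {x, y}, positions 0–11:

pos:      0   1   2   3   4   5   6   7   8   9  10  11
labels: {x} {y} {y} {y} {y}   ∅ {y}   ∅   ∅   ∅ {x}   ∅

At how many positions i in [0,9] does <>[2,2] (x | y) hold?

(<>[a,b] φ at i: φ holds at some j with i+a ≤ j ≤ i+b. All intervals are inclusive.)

Evaluate at each i in [0,9]:
  i=0: ✓ (witness j=2)
  i=1: ✓ (witness j=3)
  i=2: ✓ (witness j=4)
  i=3: ✗ (none in [5,5])
  i=4: ✓ (witness j=6)
  i=5: ✗ (none in [7,7])
  i=6: ✗ (none in [8,8])
  i=7: ✗ (none in [9,9])
  i=8: ✓ (witness j=10)
  i=9: ✗ (none in [11,11])
Positions where it holds: {0, 1, 2, 4, 8} → 5.

5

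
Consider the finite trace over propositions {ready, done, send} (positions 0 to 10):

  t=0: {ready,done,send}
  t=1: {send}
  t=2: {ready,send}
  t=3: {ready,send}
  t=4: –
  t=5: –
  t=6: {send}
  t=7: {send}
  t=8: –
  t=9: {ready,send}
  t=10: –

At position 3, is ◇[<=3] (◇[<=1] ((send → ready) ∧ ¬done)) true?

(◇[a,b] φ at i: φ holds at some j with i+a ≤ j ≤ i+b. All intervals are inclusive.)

Check ◇[<=1] ((send → ready) ∧ ¬done) at each j in [3,6]:
  j=3: holds (witness at 3)
  j=4: holds (witness at 4)
  j=5: holds (witness at 5)
  j=6: fails (none in [6,7])
Found at j=3 → formula holds.

Yes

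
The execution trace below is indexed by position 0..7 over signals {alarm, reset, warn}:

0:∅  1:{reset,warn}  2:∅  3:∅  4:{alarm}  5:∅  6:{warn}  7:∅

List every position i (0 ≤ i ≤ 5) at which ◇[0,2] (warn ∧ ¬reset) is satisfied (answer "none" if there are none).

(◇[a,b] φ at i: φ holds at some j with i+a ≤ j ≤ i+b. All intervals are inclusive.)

4, 5

Evaluate at each i in [0,5]:
  i=0: ✗ (none in [0,2])
  i=1: ✗ (none in [1,3])
  i=2: ✗ (none in [2,4])
  i=3: ✗ (none in [3,5])
  i=4: ✓ (witness j=6)
  i=5: ✓ (witness j=6)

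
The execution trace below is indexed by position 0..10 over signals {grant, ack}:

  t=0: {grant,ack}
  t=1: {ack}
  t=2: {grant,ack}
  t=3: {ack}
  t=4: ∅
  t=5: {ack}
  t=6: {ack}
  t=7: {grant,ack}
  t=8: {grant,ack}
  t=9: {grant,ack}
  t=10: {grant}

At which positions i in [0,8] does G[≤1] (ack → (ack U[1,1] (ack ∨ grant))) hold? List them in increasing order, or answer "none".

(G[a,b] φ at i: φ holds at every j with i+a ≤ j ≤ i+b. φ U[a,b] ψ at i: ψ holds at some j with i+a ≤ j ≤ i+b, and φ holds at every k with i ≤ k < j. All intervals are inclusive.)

Evaluate at each i in [0,8]:
  i=0: ✓ (all of [0,1])
  i=1: ✓ (all of [1,2])
  i=2: ✗ (fails at j=3)
  i=3: ✗ (fails at j=3)
  i=4: ✓ (all of [4,5])
  i=5: ✓ (all of [5,6])
  i=6: ✓ (all of [6,7])
  i=7: ✓ (all of [7,8])
  i=8: ✓ (all of [8,9])

0, 1, 4, 5, 6, 7, 8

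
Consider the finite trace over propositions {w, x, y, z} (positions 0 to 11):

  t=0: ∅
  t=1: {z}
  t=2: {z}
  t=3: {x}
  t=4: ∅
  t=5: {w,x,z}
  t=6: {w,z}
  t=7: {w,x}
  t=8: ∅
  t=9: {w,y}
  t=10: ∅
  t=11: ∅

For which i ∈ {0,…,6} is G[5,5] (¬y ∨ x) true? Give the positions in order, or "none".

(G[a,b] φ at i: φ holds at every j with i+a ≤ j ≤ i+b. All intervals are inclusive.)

Evaluate at each i in [0,6]:
  i=0: ✓ (all of [5,5])
  i=1: ✓ (all of [6,6])
  i=2: ✓ (all of [7,7])
  i=3: ✓ (all of [8,8])
  i=4: ✗ (fails at j=9)
  i=5: ✓ (all of [10,10])
  i=6: ✓ (all of [11,11])

0, 1, 2, 3, 5, 6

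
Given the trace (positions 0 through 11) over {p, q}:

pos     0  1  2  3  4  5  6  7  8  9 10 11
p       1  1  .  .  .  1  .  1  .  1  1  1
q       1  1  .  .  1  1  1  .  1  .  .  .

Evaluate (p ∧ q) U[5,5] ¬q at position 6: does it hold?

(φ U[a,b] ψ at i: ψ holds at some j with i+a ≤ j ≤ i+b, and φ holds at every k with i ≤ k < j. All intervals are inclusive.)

Does not hold

Need some j in [11,11] with ¬q, and (p ∧ q) at every k in [6,j-1].
  j=11: ¬q holds, but (p ∧ q) fails at k=6 → not this j.
No j in the window works → until fails.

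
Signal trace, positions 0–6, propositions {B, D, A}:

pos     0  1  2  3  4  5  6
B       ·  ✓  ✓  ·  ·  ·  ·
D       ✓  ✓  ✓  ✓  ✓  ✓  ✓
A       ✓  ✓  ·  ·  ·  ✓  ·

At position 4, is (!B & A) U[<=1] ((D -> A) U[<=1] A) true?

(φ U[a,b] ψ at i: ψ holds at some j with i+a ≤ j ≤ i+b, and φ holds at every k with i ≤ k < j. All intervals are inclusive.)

Need some j in [4,5] with ((D -> A) U[<=1] A), and (!B & A) at every k in [4,j-1].
  j=4: ((D -> A) U[<=1] A) — fails.
  j=5: ((D -> A) U[<=1] A) holds, but (!B & A) fails at k=4 → not this j.
No j in the window works → until fails.

No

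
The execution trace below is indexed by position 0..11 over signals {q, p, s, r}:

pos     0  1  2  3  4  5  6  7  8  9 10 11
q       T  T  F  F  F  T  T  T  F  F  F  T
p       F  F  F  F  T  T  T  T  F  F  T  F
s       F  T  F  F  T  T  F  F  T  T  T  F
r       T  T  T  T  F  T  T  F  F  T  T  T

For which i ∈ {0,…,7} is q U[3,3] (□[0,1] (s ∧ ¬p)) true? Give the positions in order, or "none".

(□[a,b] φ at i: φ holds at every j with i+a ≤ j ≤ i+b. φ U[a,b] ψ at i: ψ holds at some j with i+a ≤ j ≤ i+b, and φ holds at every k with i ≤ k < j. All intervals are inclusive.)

Evaluate at each i in [0,7]:
  i=0: ✗ (no rhs in [3,3])
  i=1: ✗ (no rhs in [4,4])
  i=2: ✗ (no rhs in [5,5])
  i=3: ✗ (no rhs in [6,6])
  i=4: ✗ (no rhs in [7,7])
  i=5: ✓ (rhs at j=8; lhs holds on [5,7])
  i=6: ✗ (no rhs in [9,9])
  i=7: ✗ (no rhs in [10,10])

5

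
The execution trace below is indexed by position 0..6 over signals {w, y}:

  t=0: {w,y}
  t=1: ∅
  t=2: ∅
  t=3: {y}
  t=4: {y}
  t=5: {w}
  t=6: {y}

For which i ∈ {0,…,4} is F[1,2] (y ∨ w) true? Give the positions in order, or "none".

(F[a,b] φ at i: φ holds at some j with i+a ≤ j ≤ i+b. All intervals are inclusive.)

1, 2, 3, 4

Evaluate at each i in [0,4]:
  i=0: ✗ (none in [1,2])
  i=1: ✓ (witness j=3)
  i=2: ✓ (witness j=3)
  i=3: ✓ (witness j=4)
  i=4: ✓ (witness j=5)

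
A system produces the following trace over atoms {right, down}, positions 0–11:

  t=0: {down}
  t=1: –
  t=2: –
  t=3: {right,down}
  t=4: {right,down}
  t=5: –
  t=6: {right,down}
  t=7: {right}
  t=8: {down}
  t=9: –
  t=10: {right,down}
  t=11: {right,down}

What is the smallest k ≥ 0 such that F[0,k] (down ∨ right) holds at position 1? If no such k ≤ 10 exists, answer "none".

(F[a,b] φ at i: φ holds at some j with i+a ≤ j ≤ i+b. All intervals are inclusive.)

Scan j = 1,2,… for (down ∨ right):
  j=1: fails
  j=2: fails
  j=3: holds
First hit at j=3, so smallest k = 3-1 = 2.

2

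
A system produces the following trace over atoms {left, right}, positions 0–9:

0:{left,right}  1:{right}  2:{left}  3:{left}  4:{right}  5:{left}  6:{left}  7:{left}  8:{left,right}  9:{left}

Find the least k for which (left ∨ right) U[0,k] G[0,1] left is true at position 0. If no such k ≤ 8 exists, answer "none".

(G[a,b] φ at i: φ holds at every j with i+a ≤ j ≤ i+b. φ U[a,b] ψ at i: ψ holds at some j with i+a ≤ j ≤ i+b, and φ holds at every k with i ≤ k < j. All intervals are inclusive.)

Need earliest j ≥ 0 with G[0,1] left, and (left ∨ right) at every k in [0,j-1].
  j=0: rhs fails.
  j=1: rhs fails.
  j=2: rhs holds; lhs holds on [0,1]. k = 2.

2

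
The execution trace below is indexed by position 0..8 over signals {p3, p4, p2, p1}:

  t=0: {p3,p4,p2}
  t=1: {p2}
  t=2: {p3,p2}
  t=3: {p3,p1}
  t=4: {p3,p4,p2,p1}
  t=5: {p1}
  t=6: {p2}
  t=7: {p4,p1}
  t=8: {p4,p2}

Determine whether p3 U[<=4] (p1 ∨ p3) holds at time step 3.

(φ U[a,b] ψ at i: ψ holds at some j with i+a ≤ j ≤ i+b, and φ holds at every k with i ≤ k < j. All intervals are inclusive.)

True

Need some j in [3,7] with (p1 ∨ p3), and p3 at every k in [3,j-1].
  j=3: (p1 ∨ p3) holds; no prefix to check → satisfied.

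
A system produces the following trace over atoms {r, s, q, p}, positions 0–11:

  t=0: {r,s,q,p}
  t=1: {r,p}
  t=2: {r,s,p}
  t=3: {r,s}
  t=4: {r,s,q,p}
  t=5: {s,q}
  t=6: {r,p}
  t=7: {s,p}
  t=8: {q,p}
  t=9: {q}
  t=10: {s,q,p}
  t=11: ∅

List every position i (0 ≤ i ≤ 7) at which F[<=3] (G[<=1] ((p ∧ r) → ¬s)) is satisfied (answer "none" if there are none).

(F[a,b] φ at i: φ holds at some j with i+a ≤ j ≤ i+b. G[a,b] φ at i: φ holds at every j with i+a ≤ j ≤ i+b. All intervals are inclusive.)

2, 3, 4, 5, 6, 7

Evaluate at each i in [0,7]:
  i=0: ✗ (none in [0,3])
  i=1: ✗ (none in [1,4])
  i=2: ✓ (witness j=5)
  i=3: ✓ (witness j=5)
  i=4: ✓ (witness j=5)
  i=5: ✓ (witness j=5)
  i=6: ✓ (witness j=6)
  i=7: ✓ (witness j=7)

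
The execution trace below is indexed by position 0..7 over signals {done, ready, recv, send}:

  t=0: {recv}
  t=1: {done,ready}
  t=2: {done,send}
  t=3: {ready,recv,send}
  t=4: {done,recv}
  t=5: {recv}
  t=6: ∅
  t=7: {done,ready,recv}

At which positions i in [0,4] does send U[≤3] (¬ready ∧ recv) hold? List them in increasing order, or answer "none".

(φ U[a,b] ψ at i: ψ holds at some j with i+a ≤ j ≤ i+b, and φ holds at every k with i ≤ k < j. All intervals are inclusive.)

0, 2, 3, 4

Evaluate at each i in [0,4]:
  i=0: ✓ (rhs at j=0)
  i=1: ✗ (lhs fails at k=1 before rhs at j=4)
  i=2: ✓ (rhs at j=4; lhs holds on [2,3])
  i=3: ✓ (rhs at j=4; lhs holds on [3,3])
  i=4: ✓ (rhs at j=4)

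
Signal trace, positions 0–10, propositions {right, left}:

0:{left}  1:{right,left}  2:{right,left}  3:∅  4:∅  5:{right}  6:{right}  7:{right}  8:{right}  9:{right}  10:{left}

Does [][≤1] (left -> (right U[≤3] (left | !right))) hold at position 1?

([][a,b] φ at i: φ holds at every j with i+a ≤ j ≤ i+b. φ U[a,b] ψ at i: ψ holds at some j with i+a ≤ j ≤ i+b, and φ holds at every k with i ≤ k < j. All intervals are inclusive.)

Check (left -> (right U[≤3] (left | !right))) at every j in [1,2]:
  j=1: antecedent true; consequent holds → ✓
  j=2: antecedent true; consequent holds → ✓
All positions satisfy it → formula holds.

True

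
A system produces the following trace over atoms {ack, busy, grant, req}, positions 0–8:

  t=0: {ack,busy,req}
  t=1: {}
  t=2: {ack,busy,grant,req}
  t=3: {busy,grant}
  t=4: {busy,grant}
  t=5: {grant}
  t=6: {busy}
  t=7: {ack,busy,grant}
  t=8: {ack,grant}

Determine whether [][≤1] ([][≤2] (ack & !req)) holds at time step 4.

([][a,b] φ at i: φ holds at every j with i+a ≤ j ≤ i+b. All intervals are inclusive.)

Does not hold

Check [][≤2] (ack & !req) at every j in [4,5]:
  j=4: fails at 4
  j=5: fails at 5
Fails at j=4 → formula fails.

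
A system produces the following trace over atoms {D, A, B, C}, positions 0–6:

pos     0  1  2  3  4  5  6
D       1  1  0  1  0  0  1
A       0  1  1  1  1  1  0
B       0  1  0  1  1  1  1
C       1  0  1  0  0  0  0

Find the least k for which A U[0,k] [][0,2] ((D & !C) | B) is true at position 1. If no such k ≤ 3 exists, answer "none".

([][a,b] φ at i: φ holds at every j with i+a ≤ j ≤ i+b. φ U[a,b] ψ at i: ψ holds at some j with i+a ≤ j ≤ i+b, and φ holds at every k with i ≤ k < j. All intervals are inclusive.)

Need earliest j ≥ 1 with [][0,2] ((D & !C) | B), and A at every k in [1,j-1].
  j=1: rhs fails.
  j=2: rhs fails.
  j=3: rhs holds; lhs holds on [1,2]. k = 2.

2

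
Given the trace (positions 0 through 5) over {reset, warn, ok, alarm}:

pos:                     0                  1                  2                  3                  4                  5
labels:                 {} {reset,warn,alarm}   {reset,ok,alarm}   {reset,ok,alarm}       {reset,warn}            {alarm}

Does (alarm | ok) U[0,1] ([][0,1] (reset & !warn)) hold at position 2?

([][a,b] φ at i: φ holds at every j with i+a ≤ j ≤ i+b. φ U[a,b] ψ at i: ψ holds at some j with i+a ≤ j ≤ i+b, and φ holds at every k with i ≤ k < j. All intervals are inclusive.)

True

Need some j in [2,3] with [][0,1] (reset & !warn), and (alarm | ok) at every k in [2,j-1].
  j=2: [][0,1] (reset & !warn) holds; no prefix to check → satisfied.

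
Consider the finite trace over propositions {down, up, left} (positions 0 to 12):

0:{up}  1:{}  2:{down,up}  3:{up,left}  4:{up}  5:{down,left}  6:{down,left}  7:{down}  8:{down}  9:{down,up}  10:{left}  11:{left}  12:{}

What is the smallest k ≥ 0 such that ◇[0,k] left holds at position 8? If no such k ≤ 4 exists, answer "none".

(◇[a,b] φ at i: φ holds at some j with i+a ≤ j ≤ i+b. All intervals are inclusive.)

Scan j = 8,9,… for left:
  j=8: fails
  j=9: fails
  j=10: holds
First hit at j=10, so smallest k = 10-8 = 2.

2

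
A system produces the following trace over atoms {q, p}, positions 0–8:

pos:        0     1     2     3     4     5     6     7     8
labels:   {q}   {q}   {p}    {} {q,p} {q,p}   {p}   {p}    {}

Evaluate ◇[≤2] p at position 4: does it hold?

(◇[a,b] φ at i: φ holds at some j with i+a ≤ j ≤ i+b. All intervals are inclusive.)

True

Check p at each j in [4,6]:
  j=4: true
  j=5: true
  j=6: true
Found at j=4 → formula holds.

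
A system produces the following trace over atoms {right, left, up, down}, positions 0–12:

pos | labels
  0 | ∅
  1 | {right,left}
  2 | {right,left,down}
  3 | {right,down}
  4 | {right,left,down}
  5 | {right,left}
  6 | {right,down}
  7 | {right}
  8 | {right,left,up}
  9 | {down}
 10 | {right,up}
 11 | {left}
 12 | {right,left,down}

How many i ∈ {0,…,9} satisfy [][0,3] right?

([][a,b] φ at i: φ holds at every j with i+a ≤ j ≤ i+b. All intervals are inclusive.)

5

Evaluate at each i in [0,9]:
  i=0: ✗ (fails at j=0)
  i=1: ✓ (all of [1,4])
  i=2: ✓ (all of [2,5])
  i=3: ✓ (all of [3,6])
  i=4: ✓ (all of [4,7])
  i=5: ✓ (all of [5,8])
  i=6: ✗ (fails at j=9)
  i=7: ✗ (fails at j=9)
  i=8: ✗ (fails at j=9)
  i=9: ✗ (fails at j=9)
Positions where it holds: {1, 2, 3, 4, 5} → 5.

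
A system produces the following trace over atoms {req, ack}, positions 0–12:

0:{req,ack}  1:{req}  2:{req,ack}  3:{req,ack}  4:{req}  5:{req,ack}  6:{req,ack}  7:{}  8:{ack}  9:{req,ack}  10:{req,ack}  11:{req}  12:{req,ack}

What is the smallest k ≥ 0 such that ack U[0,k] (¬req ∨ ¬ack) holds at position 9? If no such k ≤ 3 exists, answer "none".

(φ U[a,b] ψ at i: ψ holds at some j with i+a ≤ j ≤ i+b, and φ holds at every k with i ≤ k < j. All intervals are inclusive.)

Need earliest j ≥ 9 with (¬req ∨ ¬ack), and ack at every k in [9,j-1].
  j=9: rhs fails.
  j=10: rhs fails.
  j=11: rhs holds; lhs holds on [9,10]. k = 2.

2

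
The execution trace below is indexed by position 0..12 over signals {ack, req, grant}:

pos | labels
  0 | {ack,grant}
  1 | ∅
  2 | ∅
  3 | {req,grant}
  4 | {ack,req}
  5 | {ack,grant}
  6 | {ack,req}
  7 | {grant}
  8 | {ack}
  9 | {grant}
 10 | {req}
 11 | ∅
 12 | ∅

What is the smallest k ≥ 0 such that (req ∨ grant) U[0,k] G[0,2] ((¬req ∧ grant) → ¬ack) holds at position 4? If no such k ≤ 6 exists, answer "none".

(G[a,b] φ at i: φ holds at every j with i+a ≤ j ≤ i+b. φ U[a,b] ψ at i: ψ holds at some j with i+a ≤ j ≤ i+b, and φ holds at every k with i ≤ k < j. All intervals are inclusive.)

Need earliest j ≥ 4 with G[0,2] ((¬req ∧ grant) → ¬ack), and (req ∨ grant) at every k in [4,j-1].
  j=4: rhs fails.
  j=5: rhs fails.
  j=6: rhs holds; lhs holds on [4,5]. k = 2.

2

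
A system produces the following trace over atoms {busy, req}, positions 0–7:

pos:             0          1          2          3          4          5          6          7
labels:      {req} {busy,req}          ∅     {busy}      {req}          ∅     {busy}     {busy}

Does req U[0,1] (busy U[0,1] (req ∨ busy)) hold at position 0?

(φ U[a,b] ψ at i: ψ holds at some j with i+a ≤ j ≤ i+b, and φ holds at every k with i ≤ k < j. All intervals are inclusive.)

Need some j in [0,1] with (busy U[0,1] (req ∨ busy)), and req at every k in [0,j-1].
  j=0: (busy U[0,1] (req ∨ busy)) holds; no prefix to check → satisfied.

Holds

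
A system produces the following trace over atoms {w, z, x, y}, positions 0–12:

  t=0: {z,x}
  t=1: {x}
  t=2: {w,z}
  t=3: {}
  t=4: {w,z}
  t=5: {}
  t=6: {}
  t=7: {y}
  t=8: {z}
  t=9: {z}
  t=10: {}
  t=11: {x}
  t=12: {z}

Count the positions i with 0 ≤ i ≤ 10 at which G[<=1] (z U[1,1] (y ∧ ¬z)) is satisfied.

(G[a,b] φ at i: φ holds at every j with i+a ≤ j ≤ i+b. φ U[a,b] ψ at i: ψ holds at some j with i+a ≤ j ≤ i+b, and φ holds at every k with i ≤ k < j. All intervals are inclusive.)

Evaluate at each i in [0,10]:
  i=0: ✗ (fails at j=0)
  i=1: ✗ (fails at j=1)
  i=2: ✗ (fails at j=2)
  i=3: ✗ (fails at j=3)
  i=4: ✗ (fails at j=4)
  i=5: ✗ (fails at j=5)
  i=6: ✗ (fails at j=6)
  i=7: ✗ (fails at j=7)
  i=8: ✗ (fails at j=8)
  i=9: ✗ (fails at j=9)
  i=10: ✗ (fails at j=10)
Positions where it holds: {} → 0.

0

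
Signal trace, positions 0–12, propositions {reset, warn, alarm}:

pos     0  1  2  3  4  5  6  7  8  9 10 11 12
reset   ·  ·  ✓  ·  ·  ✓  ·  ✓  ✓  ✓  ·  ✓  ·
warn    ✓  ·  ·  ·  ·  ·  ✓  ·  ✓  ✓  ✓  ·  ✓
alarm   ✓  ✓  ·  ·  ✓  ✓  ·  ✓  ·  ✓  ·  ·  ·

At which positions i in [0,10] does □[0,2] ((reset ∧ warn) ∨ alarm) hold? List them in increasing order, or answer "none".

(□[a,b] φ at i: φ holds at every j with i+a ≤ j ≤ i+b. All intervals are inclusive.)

Evaluate at each i in [0,10]:
  i=0: ✗ (fails at j=2)
  i=1: ✗ (fails at j=2)
  i=2: ✗ (fails at j=2)
  i=3: ✗ (fails at j=3)
  i=4: ✗ (fails at j=6)
  i=5: ✗ (fails at j=6)
  i=6: ✗ (fails at j=6)
  i=7: ✓ (all of [7,9])
  i=8: ✗ (fails at j=10)
  i=9: ✗ (fails at j=10)
  i=10: ✗ (fails at j=10)

7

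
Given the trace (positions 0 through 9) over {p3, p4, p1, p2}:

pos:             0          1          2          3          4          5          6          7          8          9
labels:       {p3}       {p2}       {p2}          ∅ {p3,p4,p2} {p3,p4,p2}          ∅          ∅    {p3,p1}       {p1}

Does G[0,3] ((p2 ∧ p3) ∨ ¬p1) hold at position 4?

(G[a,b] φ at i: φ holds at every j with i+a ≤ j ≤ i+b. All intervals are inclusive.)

True

Check ((p2 ∧ p3) ∨ ¬p1) at every j in [4,7]:
  j=4: true
  j=5: true
  j=6: true
  j=7: true
All positions satisfy it → formula holds.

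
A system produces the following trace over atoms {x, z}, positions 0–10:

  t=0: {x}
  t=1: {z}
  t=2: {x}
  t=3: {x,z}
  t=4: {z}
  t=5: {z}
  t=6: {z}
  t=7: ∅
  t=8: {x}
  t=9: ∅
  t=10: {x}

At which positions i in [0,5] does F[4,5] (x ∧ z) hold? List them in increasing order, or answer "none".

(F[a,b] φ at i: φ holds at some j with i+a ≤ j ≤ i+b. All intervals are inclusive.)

Evaluate at each i in [0,5]:
  i=0: ✗ (none in [4,5])
  i=1: ✗ (none in [5,6])
  i=2: ✗ (none in [6,7])
  i=3: ✗ (none in [7,8])
  i=4: ✗ (none in [8,9])
  i=5: ✗ (none in [9,10])

none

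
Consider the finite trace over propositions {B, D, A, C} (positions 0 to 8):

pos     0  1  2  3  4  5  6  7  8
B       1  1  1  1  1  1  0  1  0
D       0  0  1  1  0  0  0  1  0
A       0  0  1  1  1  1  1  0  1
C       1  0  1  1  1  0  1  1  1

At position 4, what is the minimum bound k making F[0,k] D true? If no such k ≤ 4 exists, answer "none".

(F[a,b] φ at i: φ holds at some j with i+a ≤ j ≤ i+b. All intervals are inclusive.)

3

Scan j = 4,5,… for D:
  j=4: fails
  j=5: fails
  j=6: fails
  j=7: holds
First hit at j=7, so smallest k = 7-4 = 3.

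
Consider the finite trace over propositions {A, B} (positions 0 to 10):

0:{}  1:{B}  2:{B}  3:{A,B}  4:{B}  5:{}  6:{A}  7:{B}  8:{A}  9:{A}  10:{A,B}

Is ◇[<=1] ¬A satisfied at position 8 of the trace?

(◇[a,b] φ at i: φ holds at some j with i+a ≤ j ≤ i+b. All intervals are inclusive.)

Check ¬A at each j in [8,9]:
  j=8: false
  j=9: false
No position in the window satisfies it → formula fails.

False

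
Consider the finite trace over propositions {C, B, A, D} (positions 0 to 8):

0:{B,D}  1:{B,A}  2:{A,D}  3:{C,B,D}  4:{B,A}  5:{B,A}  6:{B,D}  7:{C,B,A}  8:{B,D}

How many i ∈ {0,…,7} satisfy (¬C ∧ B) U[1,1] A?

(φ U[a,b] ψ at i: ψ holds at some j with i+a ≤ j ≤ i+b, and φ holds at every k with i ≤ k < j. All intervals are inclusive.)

4

Evaluate at each i in [0,7]:
  i=0: ✓ (rhs at j=1; lhs holds on [0,0])
  i=1: ✓ (rhs at j=2; lhs holds on [1,1])
  i=2: ✗ (no rhs in [3,3])
  i=3: ✗ (lhs fails at k=3 before rhs at j=4)
  i=4: ✓ (rhs at j=5; lhs holds on [4,4])
  i=5: ✗ (no rhs in [6,6])
  i=6: ✓ (rhs at j=7; lhs holds on [6,6])
  i=7: ✗ (no rhs in [8,8])
Positions where it holds: {0, 1, 4, 6} → 4.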